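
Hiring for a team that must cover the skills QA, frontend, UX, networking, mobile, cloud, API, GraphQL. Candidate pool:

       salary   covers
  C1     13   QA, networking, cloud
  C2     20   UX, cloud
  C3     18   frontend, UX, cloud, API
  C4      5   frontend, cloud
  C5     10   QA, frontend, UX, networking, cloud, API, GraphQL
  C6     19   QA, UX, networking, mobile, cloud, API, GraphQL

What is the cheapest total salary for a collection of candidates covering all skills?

C4, C6 cover every skill at salary 5 + 19 = 24.
Any cover uses at least 2 candidates; among all covering selections none totals below 24.
Greedy by coverage-per-salary would pick C5, C6 for 29 — worse than the optimum 24.

24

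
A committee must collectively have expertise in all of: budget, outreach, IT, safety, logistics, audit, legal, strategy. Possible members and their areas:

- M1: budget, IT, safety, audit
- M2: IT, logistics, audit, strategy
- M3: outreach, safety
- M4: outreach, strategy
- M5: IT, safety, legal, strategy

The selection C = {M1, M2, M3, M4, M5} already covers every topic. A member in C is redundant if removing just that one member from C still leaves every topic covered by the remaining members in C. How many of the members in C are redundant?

Drop M1: budget uncovered — not redundant.
Drop M2: logistics uncovered — not redundant.
Drop M3: the rest still cover every topic — redundant.
Drop M4: the rest still cover every topic — redundant.
Drop M5: legal uncovered — not redundant.
2 redundant: M3, M4.

2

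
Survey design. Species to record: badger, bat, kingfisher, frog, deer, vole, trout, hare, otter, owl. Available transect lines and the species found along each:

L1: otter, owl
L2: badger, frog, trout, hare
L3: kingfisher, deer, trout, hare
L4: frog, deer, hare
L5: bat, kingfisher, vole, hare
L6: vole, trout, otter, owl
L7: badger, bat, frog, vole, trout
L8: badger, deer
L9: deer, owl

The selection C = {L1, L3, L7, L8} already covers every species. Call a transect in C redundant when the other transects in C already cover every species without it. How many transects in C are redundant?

1

Drop L1: otter, owl uncovered — not redundant.
Drop L3: kingfisher, hare uncovered — not redundant.
Drop L7: bat, frog, vole uncovered — not redundant.
Drop L8: the rest still cover every species — redundant.
1 redundant: L8.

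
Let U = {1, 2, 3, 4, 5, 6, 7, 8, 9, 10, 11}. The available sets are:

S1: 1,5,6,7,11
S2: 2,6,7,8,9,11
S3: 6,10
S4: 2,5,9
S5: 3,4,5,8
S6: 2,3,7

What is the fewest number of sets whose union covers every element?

4

S1, S2, S3, S5 together cover {1, 2, 3, 4, 5, 6, 7, 8, 9, 10, 11} — every element.
No 3 of the 6 sets cover everything (all 20 triples fall short), so 4 is minimum.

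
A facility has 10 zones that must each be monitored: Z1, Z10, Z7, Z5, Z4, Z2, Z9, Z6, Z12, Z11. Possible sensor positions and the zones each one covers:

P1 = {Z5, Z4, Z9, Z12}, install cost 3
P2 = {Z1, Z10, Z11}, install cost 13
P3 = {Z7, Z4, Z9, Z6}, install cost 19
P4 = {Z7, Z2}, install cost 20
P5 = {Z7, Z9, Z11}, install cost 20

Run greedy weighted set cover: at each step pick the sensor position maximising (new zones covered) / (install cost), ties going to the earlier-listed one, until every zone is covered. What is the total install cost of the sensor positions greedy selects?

55

Pick 1: P1 adds 4 new (Z5, Z4, Z9, Z12) at install cost 3 (ratio 4/3).
Pick 2: P2 adds 3 new (Z1, Z10, Z11) at install cost 13 (ratio 3/13).
Pick 3: P3 adds 2 new (Z7, Z6) at install cost 19 (ratio 2/19).
Pick 4: P4 adds 1 new (Z2) at install cost 20 (ratio 1/20).
Greedy total install cost: 3 + 13 + 19 + 20 = 55.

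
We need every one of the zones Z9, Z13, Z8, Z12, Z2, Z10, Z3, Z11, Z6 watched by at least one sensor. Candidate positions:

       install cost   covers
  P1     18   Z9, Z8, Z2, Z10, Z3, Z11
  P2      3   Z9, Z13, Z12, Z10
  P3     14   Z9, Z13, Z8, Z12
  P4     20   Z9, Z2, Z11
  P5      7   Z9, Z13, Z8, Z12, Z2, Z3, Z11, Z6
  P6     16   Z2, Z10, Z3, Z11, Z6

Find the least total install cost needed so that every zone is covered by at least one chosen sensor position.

10

P2, P5 cover every zone at install cost 3 + 7 = 10.
Any cover uses at least 2 sensor positions; among all covering selections none totals below 10.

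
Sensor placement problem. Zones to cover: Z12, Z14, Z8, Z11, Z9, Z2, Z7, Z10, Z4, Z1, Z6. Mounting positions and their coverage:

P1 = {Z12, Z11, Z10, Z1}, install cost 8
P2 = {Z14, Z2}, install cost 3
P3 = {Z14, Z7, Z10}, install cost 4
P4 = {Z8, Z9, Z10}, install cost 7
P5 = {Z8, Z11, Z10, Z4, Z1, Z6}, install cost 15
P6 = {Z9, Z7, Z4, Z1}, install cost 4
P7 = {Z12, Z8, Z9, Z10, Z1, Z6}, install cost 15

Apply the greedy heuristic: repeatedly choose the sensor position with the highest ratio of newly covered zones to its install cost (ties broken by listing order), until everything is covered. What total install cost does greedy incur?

Pick 1: P6 adds 4 new (Z9, Z7, Z4, Z1) at install cost 4 (ratio 4/4).
Pick 2: P2 adds 2 new (Z14, Z2) at install cost 3 (ratio 2/3).
Pick 3: P1 adds 3 new (Z12, Z11, Z10) at install cost 8 (ratio 3/8).
Pick 4: P4 adds 1 new (Z8) at install cost 7 (ratio 1/7).
Pick 5: P5 adds 1 new (Z6) at install cost 15 (ratio 1/15).
Greedy total install cost: 4 + 3 + 8 + 7 + 15 = 37. (The true optimum is 30, so greedy overshoots here.)

37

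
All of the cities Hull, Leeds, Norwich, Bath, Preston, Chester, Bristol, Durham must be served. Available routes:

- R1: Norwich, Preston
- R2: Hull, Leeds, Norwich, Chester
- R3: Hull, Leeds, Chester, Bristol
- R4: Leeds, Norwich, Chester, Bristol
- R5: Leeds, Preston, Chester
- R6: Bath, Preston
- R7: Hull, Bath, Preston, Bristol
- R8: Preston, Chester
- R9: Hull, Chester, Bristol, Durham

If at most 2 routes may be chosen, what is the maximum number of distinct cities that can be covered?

Choosing R2, R7 covers {Hull, Leeds, Norwich, Bath, Preston, Chester, Bristol} — 7 cities.
No choice of 2 routes does better; here Durham is left uncovered.

7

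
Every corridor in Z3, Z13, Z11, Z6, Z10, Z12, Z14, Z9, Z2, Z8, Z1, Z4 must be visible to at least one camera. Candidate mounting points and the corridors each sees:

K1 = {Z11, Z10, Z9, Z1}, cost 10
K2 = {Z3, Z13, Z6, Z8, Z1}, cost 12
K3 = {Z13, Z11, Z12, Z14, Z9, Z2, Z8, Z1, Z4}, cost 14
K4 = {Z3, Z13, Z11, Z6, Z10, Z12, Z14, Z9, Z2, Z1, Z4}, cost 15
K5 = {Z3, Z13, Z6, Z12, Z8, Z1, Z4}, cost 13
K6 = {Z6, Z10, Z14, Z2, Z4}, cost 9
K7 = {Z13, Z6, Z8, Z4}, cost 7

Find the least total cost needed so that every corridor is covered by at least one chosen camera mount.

22

K4, K7 cover every corridor at cost 15 + 7 = 22.
Any cover uses at least 2 camera mounts; among all covering selections none totals below 22.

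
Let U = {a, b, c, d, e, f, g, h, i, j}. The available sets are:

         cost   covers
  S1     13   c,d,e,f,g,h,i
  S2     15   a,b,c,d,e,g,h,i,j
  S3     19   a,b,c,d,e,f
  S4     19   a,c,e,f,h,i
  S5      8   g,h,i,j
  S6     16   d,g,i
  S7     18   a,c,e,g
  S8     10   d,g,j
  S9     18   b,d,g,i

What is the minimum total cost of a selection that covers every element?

27

S3, S5 cover every element at cost 19 + 8 = 27.
Any cover uses at least 2 sets; among all covering selections none totals below 27.
Greedy by coverage-per-cost would pick S2, S1 for 28 — worse than the optimum 27.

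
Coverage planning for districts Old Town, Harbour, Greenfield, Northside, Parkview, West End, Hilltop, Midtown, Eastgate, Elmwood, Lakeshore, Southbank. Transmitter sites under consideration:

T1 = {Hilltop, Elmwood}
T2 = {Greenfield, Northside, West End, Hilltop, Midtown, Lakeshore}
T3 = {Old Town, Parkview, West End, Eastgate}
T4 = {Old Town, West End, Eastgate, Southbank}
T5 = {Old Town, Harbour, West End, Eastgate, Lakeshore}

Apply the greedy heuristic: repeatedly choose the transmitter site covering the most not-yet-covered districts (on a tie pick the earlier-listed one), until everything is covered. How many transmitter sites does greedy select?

5

Pick 1: T2 covers 6 new districts (Greenfield, Northside, West End, Hilltop, Midtown, Lakeshore).
Pick 2: T3 covers 3 new districts (Old Town, Parkview, Eastgate).
Pick 3: T1 covers 1 new districts (Elmwood).
Pick 4: T4 covers 1 new districts (Southbank).
Pick 5: T5 covers 1 new districts (Harbour).
Greedy uses 5 transmitter sites.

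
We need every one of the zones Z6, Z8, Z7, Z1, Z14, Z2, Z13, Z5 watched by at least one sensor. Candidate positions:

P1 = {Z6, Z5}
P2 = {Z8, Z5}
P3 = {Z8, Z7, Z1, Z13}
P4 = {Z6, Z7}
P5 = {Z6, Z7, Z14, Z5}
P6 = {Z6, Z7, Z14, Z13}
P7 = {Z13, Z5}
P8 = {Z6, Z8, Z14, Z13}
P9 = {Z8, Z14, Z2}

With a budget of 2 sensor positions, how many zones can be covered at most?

Choosing P3, P5 covers {Z6, Z8, Z7, Z1, Z14, Z13, Z5} — 7 zones.
No choice of 2 sensor positions does better; here Z2 is left uncovered.

7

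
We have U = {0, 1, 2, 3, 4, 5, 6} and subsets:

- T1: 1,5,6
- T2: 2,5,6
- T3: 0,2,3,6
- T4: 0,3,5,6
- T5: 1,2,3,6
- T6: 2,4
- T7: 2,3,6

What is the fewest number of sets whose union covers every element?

3

T1, T3, T6 together cover {0, 1, 2, 3, 4, 5, 6} — every element.
No 2 of the 7 sets cover everything (all 21 pairs fall short), so 3 is minimum.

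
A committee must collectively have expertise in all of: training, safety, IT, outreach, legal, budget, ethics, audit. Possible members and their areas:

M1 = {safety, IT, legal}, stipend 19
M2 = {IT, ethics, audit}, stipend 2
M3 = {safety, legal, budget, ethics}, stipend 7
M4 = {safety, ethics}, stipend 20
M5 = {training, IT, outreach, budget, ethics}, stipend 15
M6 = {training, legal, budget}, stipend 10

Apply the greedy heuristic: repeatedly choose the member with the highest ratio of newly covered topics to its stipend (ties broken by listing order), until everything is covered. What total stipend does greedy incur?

Pick 1: M2 adds 3 new (IT, ethics, audit) at stipend 2 (ratio 3/2).
Pick 2: M3 adds 3 new (safety, legal, budget) at stipend 7 (ratio 3/7).
Pick 3: M5 adds 2 new (training, outreach) at stipend 15 (ratio 2/15).
Greedy total stipend: 2 + 7 + 15 = 24.

24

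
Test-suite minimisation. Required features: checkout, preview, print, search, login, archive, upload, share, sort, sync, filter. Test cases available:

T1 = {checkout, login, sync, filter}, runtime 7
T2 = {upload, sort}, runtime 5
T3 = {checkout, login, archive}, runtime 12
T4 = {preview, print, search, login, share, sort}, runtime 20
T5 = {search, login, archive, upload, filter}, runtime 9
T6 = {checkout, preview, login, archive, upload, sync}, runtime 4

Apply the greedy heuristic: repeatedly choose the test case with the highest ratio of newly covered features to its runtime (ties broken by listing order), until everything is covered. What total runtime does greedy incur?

Pick 1: T6 adds 6 new (checkout, preview, login, archive, upload, sync) at runtime 4 (ratio 6/4).
Pick 2: T5 adds 2 new (search, filter) at runtime 9 (ratio 2/9).
Pick 3: T2 adds 1 new (sort) at runtime 5 (ratio 1/5).
Pick 4: T4 adds 2 new (print, share) at runtime 20 (ratio 2/20).
Greedy total runtime: 4 + 9 + 5 + 20 = 38. (The true optimum is 31, so greedy overshoots here.)

38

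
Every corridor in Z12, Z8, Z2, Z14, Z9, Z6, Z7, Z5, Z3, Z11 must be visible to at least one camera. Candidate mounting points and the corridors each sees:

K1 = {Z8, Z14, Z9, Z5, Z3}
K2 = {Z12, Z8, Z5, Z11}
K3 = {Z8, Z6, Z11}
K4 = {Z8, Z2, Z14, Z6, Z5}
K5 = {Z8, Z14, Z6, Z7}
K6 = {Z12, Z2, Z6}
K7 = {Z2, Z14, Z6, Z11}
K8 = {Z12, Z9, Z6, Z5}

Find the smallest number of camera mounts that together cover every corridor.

4

K1, K2, K4, K5 together cover {Z12, Z8, Z2, Z14, Z9, Z6, Z7, Z5, Z3, Z11} — every corridor.
No 3 of the 8 camera mounts cover everything (all 56 triples fall short), so 4 is minimum.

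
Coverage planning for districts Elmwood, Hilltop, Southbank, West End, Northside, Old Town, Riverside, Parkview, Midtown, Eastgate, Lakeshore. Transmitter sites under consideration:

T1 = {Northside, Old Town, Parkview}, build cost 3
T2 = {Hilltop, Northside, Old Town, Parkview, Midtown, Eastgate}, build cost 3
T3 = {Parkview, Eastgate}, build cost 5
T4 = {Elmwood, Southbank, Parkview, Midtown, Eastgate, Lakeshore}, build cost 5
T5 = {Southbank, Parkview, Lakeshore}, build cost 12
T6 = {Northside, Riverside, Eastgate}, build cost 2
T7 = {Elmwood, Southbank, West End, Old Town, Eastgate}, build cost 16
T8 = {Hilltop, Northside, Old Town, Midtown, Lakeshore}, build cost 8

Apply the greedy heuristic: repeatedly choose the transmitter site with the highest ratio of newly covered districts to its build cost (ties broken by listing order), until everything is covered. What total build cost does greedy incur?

26

Pick 1: T2 adds 6 new (Hilltop, Northside, Old Town, Parkview, Midtown, Eastgate) at build cost 3 (ratio 6/3).
Pick 2: T4 adds 3 new (Elmwood, Southbank, Lakeshore) at build cost 5 (ratio 3/5).
Pick 3: T6 adds 1 new (Riverside) at build cost 2 (ratio 1/2).
Pick 4: T7 adds 1 new (West End) at build cost 16 (ratio 1/16).
Greedy total build cost: 3 + 5 + 2 + 16 = 26.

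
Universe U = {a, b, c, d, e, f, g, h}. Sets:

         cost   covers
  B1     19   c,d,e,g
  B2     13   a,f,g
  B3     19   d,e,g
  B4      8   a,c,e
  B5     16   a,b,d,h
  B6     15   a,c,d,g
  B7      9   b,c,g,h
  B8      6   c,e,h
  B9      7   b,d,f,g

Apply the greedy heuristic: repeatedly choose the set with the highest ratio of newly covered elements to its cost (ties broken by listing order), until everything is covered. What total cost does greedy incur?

21

Pick 1: B9 adds 4 new (b, d, f, g) at cost 7 (ratio 4/7).
Pick 2: B8 adds 3 new (c, e, h) at cost 6 (ratio 3/6).
Pick 3: B4 adds 1 new (a) at cost 8 (ratio 1/8).
Greedy total cost: 7 + 6 + 8 = 21.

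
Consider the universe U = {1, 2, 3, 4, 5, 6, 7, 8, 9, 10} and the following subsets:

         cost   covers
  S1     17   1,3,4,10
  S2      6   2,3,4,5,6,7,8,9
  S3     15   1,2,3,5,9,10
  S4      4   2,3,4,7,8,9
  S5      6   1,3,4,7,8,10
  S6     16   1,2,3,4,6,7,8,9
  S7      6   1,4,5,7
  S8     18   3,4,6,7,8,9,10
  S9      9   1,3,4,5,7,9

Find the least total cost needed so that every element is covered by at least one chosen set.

S2, S5 cover every element at cost 6 + 6 = 12.
Any cover uses at least 2 sets; among all covering selections none totals below 12.
Greedy by coverage-per-cost would pick S4, S2, S5 for 16 — worse than the optimum 12.

12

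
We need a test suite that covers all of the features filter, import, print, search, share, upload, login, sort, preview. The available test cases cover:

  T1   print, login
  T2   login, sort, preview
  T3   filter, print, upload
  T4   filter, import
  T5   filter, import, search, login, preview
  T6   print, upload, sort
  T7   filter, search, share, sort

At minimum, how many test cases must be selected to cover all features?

T3, T5, T7 together cover {filter, import, print, search, share, upload, login, sort, preview} — every feature.
No 2 of the 7 test cases cover everything (all 21 pairs fall short), so 3 is minimum.

3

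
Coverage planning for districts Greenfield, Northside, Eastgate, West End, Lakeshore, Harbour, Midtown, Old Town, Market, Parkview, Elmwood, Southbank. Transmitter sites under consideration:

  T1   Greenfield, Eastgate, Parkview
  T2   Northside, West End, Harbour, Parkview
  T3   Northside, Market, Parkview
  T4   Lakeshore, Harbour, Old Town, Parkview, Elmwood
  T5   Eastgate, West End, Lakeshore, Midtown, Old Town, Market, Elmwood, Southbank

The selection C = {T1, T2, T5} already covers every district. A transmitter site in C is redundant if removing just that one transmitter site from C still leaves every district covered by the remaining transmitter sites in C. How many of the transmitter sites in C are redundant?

Drop T1: Greenfield uncovered — not redundant.
Drop T2: Northside, Harbour uncovered — not redundant.
Drop T5: Lakeshore, Midtown, Old Town, Market, … uncovered — not redundant.
None of the transmitter sites in C is redundant.

0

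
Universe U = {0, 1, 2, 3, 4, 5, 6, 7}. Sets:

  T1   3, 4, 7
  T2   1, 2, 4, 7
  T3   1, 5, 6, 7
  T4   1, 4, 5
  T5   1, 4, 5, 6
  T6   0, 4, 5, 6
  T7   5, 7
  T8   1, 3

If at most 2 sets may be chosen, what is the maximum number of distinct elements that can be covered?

7

Choosing T2, T6 covers {0, 1, 2, 4, 5, 6, 7} — 7 elements.
No choice of 2 sets does better; here 3 is left uncovered.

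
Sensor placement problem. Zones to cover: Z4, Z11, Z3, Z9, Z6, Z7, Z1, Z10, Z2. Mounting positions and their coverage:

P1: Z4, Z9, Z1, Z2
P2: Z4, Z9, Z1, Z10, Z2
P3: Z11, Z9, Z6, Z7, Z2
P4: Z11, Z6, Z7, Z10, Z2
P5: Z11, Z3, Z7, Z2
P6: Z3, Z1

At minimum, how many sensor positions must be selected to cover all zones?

3

P1, P4, P5 together cover {Z4, Z11, Z3, Z9, Z6, Z7, Z1, Z10, Z2} — every zone.
No 2 of the 6 sensor positions cover everything (all 15 pairs fall short), so 3 is minimum.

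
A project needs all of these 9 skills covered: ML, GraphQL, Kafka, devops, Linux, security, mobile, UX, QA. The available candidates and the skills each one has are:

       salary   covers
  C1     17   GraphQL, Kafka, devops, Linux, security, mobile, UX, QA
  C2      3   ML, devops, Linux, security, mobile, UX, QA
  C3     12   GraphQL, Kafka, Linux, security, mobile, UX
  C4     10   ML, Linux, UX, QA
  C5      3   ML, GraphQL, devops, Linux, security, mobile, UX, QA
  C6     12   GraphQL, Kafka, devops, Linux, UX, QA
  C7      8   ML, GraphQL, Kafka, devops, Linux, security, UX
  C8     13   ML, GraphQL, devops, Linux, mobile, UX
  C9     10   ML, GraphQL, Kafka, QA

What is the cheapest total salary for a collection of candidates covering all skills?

C2, C7 cover every skill at salary 3 + 8 = 11.
Any cover uses at least 2 candidates; among all covering selections none totals below 11.

11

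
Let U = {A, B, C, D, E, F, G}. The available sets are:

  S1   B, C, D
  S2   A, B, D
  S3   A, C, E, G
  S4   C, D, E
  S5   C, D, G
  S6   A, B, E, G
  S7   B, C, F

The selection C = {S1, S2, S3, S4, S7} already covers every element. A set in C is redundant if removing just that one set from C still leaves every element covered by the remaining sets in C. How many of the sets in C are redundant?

Drop S1: the rest still cover every element — redundant.
Drop S2: the rest still cover every element — redundant.
Drop S3: G uncovered — not redundant.
Drop S4: the rest still cover every element — redundant.
Drop S7: F uncovered — not redundant.
3 redundant: S1, S2, S4.

3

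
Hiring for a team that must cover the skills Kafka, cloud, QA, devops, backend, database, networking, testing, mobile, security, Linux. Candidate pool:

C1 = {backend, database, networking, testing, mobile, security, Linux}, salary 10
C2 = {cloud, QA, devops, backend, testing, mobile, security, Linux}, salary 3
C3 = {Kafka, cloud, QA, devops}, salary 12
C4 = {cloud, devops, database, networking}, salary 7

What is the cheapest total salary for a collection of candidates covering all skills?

22

C1, C3 cover every skill at salary 10 + 12 = 22.
Any cover uses at least 2 candidates; among all covering selections none totals below 22.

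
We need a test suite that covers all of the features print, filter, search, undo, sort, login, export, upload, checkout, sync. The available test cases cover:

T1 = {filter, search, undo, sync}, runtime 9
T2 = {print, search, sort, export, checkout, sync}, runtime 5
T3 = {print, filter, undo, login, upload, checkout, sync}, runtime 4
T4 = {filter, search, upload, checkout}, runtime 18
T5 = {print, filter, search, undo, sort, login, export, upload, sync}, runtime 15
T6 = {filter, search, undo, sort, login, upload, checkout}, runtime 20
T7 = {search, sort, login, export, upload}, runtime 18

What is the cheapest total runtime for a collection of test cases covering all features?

9

T2, T3 cover every feature at runtime 5 + 4 = 9.
Any cover uses at least 2 test cases; among all covering selections none totals below 9.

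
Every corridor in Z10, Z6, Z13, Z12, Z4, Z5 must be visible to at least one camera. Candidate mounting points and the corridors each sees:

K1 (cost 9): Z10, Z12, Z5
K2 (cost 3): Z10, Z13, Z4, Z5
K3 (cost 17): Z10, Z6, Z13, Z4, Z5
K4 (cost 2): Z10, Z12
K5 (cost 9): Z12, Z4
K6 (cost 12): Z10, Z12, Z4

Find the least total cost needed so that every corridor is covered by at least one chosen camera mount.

19

K3, K4 cover every corridor at cost 17 + 2 = 19.
Any cover uses at least 2 camera mounts; among all covering selections none totals below 19.
Greedy by coverage-per-cost would pick K2, K4, K3 for 22 — worse than the optimum 19.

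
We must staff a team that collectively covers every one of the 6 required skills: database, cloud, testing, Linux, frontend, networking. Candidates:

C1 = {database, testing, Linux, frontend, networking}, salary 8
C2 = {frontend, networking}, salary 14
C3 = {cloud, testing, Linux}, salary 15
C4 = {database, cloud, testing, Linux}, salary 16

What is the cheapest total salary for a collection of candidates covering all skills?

C1, C3 cover every skill at salary 8 + 15 = 23.
Any cover uses at least 2 candidates; among all covering selections none totals below 23.

23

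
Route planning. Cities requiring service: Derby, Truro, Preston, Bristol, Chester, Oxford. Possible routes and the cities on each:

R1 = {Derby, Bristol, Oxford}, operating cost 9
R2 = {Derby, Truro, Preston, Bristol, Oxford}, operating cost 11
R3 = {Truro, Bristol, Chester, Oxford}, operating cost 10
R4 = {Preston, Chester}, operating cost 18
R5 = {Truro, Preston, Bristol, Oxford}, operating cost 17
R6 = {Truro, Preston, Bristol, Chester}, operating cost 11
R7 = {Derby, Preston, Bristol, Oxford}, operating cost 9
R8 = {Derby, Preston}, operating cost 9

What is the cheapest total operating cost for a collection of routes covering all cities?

19

R3, R7 cover every city at operating cost 10 + 9 = 19.
Any cover uses at least 2 routes; among all covering selections none totals below 19.
Greedy by coverage-per-operating cost would pick R2, R3 for 21 — worse than the optimum 19.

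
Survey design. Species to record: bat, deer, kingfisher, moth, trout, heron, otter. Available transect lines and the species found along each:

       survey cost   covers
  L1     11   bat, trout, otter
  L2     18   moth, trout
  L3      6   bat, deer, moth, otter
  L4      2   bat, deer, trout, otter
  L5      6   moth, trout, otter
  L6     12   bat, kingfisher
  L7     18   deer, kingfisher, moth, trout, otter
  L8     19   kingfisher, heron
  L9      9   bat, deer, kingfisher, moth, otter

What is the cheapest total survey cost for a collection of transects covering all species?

27

L3, L4, L8 cover every species at survey cost 6 + 2 + 19 = 27.
Any cover uses at least 3 transects; among all covering selections none totals below 27.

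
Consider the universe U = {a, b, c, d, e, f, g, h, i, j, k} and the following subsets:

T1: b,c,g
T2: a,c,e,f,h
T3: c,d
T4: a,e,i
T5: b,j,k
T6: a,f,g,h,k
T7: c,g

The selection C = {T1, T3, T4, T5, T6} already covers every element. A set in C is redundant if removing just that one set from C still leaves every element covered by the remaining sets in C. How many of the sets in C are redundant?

Drop T1: the rest still cover every element — redundant.
Drop T3: d uncovered — not redundant.
Drop T4: e, i uncovered — not redundant.
Drop T5: j uncovered — not redundant.
Drop T6: f, h uncovered — not redundant.
1 redundant: T1.

1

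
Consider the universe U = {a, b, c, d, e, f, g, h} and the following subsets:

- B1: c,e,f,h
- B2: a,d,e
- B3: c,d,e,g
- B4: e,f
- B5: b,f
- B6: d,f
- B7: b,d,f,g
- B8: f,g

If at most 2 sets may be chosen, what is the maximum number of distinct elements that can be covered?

Choosing B1, B7 covers {b, c, d, e, f, g, h} — 7 elements.
No choice of 2 sets does better; here a is left uncovered.

7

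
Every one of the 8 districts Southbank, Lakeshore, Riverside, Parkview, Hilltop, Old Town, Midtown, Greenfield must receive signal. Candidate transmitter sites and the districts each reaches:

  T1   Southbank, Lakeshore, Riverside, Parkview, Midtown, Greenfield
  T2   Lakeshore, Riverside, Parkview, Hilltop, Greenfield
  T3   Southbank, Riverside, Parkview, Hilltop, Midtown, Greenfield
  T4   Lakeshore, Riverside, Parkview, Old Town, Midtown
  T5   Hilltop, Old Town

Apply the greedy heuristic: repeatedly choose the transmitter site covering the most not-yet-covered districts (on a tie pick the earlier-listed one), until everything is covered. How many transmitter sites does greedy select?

Pick 1: T1 covers 6 new districts (Southbank, Lakeshore, Riverside, Parkview, Midtown, Greenfield).
Pick 2: T5 covers 2 new districts (Hilltop, Old Town).
Greedy uses 2 transmitter sites.

2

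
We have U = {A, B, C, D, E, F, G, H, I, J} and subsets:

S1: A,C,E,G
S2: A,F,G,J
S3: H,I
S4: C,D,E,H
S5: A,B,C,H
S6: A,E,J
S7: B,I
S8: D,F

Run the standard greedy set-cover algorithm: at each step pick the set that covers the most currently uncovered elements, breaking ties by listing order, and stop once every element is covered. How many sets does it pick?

5

Pick 1: S1 covers 4 new elements (A, C, E, G).
Pick 2: S2 covers 2 new elements (F, J).
Pick 3: S3 covers 2 new elements (H, I).
Pick 4: S4 covers 1 new elements (D).
Pick 5: S5 covers 1 new elements (B).
Greedy uses 5 sets. (The true minimum is 3.)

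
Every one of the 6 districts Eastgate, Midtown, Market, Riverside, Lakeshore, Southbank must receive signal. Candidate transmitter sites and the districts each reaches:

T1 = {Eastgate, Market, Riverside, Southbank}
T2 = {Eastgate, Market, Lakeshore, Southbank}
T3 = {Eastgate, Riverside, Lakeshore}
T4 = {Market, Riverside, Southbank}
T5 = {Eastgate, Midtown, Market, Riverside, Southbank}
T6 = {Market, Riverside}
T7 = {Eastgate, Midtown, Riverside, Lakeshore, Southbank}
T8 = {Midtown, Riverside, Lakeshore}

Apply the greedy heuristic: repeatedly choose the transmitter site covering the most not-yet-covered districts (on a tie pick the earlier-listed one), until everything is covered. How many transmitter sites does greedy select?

Pick 1: T5 covers 5 new districts (Eastgate, Midtown, Market, Riverside, Southbank).
Pick 2: T2 covers 1 new districts (Lakeshore).
Greedy uses 2 transmitter sites.

2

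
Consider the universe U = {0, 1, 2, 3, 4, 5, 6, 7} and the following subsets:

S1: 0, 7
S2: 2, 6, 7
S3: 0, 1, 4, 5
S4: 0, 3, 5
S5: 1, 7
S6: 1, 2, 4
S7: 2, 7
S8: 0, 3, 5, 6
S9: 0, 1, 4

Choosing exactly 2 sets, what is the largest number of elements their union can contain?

7

Choosing S2, S3 covers {0, 1, 2, 4, 5, 6, 7} — 7 elements.
No choice of 2 sets does better; here 3 is left uncovered.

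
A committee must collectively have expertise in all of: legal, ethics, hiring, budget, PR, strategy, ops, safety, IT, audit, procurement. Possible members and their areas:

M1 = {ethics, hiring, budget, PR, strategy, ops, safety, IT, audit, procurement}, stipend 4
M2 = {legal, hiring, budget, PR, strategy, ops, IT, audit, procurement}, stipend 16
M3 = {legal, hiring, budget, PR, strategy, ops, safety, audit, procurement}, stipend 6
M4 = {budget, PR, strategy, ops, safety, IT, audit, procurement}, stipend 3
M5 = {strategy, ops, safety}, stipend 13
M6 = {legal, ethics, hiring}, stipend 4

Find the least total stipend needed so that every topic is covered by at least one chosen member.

7

M4, M6 cover every topic at stipend 3 + 4 = 7.
Any cover uses at least 2 members; among all covering selections none totals below 7.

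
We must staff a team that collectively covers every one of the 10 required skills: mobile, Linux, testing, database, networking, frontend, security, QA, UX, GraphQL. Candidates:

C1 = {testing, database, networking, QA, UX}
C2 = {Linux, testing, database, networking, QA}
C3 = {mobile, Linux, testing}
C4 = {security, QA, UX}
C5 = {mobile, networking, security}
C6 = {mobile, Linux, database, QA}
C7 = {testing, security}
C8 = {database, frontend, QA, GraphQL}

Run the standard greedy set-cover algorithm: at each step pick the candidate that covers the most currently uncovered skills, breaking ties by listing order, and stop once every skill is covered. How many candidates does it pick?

Pick 1: C1 covers 5 new skills (testing, database, networking, QA, UX).
Pick 2: C3 covers 2 new skills (mobile, Linux).
Pick 3: C8 covers 2 new skills (frontend, GraphQL).
Pick 4: C4 covers 1 new skills (security).
Greedy uses 4 candidates.

4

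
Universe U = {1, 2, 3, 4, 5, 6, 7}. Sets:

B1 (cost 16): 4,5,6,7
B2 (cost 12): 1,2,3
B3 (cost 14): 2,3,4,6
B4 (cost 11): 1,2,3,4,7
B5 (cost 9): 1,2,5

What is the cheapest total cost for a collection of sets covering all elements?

B1, B4 cover every element at cost 16 + 11 = 27.
Any cover uses at least 2 sets; among all covering selections none totals below 27.

27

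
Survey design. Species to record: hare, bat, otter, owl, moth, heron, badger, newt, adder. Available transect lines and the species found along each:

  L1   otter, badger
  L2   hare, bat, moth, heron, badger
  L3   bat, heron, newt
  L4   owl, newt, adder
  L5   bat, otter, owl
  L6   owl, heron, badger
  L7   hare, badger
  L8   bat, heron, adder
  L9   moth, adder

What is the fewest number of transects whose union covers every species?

L1, L2, L4 together cover {hare, bat, otter, owl, moth, heron, badger, newt, adder} — every species.
No 2 of the 9 transects cover everything (all 36 pairs fall short), so 3 is minimum.

3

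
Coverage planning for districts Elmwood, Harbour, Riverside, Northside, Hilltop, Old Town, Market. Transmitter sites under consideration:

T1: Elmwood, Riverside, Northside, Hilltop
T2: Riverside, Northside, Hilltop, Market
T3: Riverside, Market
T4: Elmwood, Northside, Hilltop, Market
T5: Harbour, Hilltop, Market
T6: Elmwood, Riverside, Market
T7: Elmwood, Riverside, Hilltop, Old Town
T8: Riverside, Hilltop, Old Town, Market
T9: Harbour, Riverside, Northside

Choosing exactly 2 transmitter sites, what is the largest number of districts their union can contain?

6

Choosing T1, T5 covers {Elmwood, Harbour, Riverside, Northside, Hilltop, Market} — 6 districts.
No choice of 2 transmitter sites does better; here Old Town is left uncovered.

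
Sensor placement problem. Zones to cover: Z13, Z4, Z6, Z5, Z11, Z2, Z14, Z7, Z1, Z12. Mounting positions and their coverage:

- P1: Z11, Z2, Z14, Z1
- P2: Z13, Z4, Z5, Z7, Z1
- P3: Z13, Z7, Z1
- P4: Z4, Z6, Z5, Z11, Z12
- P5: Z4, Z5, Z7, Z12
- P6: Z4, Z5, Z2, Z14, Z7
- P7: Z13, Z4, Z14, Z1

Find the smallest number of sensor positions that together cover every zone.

P1, P2, P4 together cover {Z13, Z4, Z6, Z5, Z11, Z2, Z14, Z7, Z1, Z12} — every zone.
No 2 of the 7 sensor positions cover everything (all 21 pairs fall short), so 3 is minimum.

3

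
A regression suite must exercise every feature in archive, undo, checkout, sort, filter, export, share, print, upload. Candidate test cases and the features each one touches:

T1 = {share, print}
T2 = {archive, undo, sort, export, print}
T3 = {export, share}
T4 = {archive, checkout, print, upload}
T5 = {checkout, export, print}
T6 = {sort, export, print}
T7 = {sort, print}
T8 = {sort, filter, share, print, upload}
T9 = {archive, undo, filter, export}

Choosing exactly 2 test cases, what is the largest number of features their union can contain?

Choosing T2, T8 covers {archive, undo, sort, filter, export, share, print, upload} — 8 features.
No choice of 2 test cases does better; here checkout is left uncovered.

8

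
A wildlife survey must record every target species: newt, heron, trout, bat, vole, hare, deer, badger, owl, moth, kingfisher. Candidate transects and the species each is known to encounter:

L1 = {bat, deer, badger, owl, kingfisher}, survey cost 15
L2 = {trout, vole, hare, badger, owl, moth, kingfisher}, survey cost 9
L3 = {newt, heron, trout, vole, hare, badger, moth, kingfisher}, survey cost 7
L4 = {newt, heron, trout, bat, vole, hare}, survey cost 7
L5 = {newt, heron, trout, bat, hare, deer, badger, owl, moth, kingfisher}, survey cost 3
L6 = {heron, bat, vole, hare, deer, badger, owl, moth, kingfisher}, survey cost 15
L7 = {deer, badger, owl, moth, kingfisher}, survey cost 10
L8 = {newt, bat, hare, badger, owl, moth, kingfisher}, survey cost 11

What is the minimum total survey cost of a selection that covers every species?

L3, L5 cover every species at survey cost 7 + 3 = 10.
Any cover uses at least 2 transects; among all covering selections none totals below 10.

10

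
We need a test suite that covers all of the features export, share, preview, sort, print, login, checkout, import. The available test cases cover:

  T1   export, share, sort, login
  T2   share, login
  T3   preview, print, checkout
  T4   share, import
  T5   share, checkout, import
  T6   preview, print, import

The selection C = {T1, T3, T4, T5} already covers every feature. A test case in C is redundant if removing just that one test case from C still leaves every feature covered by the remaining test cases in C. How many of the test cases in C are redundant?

2

Drop T1: export, sort, login uncovered — not redundant.
Drop T3: preview, print uncovered — not redundant.
Drop T4: the rest still cover every feature — redundant.
Drop T5: the rest still cover every feature — redundant.
2 redundant: T4, T5.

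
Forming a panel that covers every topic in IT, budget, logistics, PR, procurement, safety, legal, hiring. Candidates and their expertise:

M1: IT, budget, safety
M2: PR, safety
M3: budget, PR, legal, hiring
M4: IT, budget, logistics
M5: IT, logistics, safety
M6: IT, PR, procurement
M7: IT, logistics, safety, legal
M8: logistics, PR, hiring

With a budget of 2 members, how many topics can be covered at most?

7

Choosing M3, M5 covers {IT, budget, logistics, PR, safety, legal, hiring} — 7 topics.
No choice of 2 members does better; here procurement is left uncovered.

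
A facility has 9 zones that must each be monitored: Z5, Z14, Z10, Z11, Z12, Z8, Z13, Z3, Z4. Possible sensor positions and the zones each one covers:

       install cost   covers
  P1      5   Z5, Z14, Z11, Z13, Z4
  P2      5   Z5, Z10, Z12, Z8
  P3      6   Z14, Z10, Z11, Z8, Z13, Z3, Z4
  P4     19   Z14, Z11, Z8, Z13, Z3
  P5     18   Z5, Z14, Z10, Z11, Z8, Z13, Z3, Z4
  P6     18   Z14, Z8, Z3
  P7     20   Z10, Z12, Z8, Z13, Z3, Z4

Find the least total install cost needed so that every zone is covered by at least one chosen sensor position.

P2, P3 cover every zone at install cost 5 + 6 = 11.
Any cover uses at least 2 sensor positions; among all covering selections none totals below 11.

11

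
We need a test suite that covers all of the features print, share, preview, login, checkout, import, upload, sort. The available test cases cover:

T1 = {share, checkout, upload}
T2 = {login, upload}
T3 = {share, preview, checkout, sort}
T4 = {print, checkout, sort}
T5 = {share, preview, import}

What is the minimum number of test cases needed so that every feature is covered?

3

T2, T4, T5 together cover {print, share, preview, login, checkout, import, upload, sort} — every feature.
No 2 of the 5 test cases cover everything (all 10 pairs fall short), so 3 is minimum.
Greedy (largest uncovered first) would take T3, T2, T4, T5 — 4 test cases — but 3 suffice.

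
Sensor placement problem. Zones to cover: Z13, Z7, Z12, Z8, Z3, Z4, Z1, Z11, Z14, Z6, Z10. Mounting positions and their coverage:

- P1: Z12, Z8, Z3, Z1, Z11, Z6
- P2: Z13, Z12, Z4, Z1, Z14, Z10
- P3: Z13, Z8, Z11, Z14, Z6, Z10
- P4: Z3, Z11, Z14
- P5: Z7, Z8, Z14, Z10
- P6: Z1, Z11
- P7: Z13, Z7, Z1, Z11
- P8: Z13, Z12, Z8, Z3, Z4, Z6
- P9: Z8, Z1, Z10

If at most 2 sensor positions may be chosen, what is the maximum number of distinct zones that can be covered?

10

Choosing P1, P2 covers {Z13, Z12, Z8, Z3, Z4, Z1, Z11, Z14, Z6, Z10} — 10 zones.
No choice of 2 sensor positions does better; here Z7 is left uncovered.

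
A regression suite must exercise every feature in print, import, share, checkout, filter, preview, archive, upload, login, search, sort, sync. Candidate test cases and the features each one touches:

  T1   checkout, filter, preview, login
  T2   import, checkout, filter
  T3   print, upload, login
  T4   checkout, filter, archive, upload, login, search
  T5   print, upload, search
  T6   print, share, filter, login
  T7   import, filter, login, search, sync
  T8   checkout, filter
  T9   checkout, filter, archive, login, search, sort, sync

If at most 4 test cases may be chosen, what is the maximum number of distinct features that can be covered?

11

Choosing T1, T2, T3, T9 covers {print, import, checkout, filter, preview, archive, upload, login, search, sort, sync} — 11 features.
No choice of 4 test cases does better; here share is left uncovered.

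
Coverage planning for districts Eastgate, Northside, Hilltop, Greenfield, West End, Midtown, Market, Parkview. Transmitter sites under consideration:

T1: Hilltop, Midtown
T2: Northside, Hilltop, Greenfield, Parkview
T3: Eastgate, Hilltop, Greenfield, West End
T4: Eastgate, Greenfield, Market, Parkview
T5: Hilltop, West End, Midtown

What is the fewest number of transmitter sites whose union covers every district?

T2, T4, T5 together cover {Eastgate, Northside, Hilltop, Greenfield, West End, Midtown, Market, Parkview} — every district.
No 2 of the 5 transmitter sites cover everything (all 10 pairs fall short), so 3 is minimum.
Greedy (largest uncovered first) would take T2, T3, T1, T4 — 4 transmitter sites — but 3 suffice.

3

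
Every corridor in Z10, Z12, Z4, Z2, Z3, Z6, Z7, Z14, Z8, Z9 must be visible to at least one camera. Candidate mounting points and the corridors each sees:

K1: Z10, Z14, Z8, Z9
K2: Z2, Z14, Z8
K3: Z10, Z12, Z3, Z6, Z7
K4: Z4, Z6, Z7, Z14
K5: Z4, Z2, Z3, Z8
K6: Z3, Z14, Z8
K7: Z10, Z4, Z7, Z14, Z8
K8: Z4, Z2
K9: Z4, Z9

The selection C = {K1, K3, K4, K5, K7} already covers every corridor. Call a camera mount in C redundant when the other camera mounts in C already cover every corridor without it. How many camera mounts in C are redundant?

Drop K1: Z9 uncovered — not redundant.
Drop K3: Z12 uncovered — not redundant.
Drop K4: the rest still cover every corridor — redundant.
Drop K5: Z2 uncovered — not redundant.
Drop K7: the rest still cover every corridor — redundant.
2 redundant: K4, K7.

2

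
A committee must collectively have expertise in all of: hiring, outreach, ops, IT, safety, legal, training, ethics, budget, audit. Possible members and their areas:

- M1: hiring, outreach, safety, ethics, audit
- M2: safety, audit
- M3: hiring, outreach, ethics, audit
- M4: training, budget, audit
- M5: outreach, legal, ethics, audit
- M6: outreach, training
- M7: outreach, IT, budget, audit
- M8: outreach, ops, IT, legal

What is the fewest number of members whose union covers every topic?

M1, M4, M8 together cover {hiring, outreach, ops, IT, safety, legal, training, ethics, budget, audit} — every topic.
No 2 of the 8 members cover everything (all 28 pairs fall short), so 3 is minimum.

3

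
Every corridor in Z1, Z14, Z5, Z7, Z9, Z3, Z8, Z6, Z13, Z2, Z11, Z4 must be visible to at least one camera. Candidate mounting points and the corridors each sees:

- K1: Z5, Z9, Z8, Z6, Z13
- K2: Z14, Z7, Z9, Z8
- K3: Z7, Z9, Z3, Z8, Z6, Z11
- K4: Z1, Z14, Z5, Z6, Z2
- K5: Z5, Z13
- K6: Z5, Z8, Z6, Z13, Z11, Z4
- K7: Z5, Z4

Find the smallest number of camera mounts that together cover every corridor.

3

K3, K4, K6 together cover {Z1, Z14, Z5, Z7, Z9, Z3, Z8, Z6, Z13, Z2, Z11, Z4} — every corridor.
No 2 of the 7 camera mounts cover everything (all 21 pairs fall short), so 3 is minimum.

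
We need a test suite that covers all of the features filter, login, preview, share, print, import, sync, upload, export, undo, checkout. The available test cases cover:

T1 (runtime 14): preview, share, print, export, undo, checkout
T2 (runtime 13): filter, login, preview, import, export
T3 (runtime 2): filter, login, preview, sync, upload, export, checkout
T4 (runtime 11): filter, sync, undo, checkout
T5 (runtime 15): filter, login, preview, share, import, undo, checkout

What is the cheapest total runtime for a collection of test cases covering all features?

29

T1, T2, T3 cover every feature at runtime 14 + 13 + 2 = 29.
Any cover uses at least 3 test cases; among all covering selections none totals below 29.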